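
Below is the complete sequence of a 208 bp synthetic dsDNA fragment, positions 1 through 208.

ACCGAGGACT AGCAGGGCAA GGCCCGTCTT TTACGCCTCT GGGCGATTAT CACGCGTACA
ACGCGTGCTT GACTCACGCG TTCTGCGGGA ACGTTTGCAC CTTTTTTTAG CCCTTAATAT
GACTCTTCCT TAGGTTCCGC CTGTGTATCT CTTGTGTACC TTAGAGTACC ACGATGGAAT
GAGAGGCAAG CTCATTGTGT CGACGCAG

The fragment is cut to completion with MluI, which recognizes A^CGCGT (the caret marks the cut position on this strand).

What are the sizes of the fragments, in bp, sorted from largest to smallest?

132, 52, 15, 9 bp

MluI sites (ACGCGT) start at positions 52, 61, 76.
MluI cuts after the first base of each site, so after positions 52, 61, 76.
Linear molecule, 3 cuts → 4 fragments:
  1–52 → 52 bp
  53–61 → 9 bp
  62–76 → 15 bp
  77–208 → 132 bp
Sorted largest to smallest: 132, 52, 15, 9 bp.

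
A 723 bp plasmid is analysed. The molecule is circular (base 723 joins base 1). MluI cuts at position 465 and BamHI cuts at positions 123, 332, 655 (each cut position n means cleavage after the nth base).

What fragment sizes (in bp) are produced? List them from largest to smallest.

Combined cut positions (sorted): 123, 332, 465, 655.
Circular molecule, 4 cuts → 4 fragments:
  332 − 123 = 209 bp
  465 − 332 = 133 bp
  655 − 465 = 190 bp
  wrap: 723 − 655 + 123 = 191 bp
Sorted largest to smallest: 209, 191, 190, 133 bp.

209, 191, 190, 133 bp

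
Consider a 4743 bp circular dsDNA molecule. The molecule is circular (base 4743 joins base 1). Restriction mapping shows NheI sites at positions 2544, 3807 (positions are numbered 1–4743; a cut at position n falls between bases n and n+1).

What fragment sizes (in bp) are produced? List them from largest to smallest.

3480, 1263 bp

Circular molecule, 2 cuts → 2 fragments:
  3807 − 2544 = 1263 bp
  wrap: 4743 − 3807 + 2544 = 3480 bp
Sorted largest to smallest: 3480, 1263 bp.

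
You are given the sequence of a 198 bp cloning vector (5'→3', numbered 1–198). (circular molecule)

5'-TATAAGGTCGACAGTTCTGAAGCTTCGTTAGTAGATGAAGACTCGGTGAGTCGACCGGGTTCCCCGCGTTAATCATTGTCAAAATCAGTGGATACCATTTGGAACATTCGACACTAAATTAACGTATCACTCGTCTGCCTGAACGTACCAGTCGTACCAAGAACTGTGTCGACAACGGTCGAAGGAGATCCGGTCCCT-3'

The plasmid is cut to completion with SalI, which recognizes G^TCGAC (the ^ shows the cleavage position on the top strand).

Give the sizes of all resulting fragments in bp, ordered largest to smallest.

118, 43, 37 bp

SalI sites (GTCGAC) start at positions 7, 50, 168.
SalI cuts after the first base of each site, so after positions 7, 50, 168.
Circular molecule, 3 cuts → 3 fragments:
  8–50 → 43 bp
  51–168 → 118 bp
  169–198 then 1–7 → 30 + 7 = 37 bp
Sorted largest to smallest: 118, 43, 37 bp.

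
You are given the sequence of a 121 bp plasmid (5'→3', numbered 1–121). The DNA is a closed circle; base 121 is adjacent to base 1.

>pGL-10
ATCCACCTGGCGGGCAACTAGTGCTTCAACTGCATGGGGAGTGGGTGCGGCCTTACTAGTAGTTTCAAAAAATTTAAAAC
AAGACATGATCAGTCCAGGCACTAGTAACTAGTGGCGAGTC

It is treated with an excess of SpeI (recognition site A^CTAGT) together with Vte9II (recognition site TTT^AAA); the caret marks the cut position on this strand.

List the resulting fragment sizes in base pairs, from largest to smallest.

SpeI sites (ACTAGT) start at positions 17, 55, 101, 108.
SpeI cuts after the first base of each site, so after positions 17, 55, 101, 108.
The Vte9II site (TTTAAA) starts at position 73.
Vte9II cuts after base 3 of each site, so after position 75.
Combined cut positions: 17, 55, 75, 101, 108.
Circular molecule, 5 cuts → 5 fragments:
  18–55 → 38 bp
  56–75 → 20 bp
  76–101 → 26 bp
  102–108 → 7 bp
  109–121 then 1–17 → 13 + 17 = 30 bp
Sorted largest to smallest: 38, 30, 26, 20, 7 bp.

38, 30, 26, 20, 7 bp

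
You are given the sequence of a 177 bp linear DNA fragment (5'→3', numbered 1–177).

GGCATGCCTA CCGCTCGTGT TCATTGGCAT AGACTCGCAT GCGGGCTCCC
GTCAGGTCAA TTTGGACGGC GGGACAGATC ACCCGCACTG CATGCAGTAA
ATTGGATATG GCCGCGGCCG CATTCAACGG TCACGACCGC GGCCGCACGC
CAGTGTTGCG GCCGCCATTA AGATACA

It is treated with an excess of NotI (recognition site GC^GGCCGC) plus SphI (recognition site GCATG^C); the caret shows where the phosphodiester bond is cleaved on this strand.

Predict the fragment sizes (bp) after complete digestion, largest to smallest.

NotI sites (GCGGCCGC) start at positions 114, 139, 158.
NotI cuts after base 2 of each site, so after positions 115, 140, 159.
SphI sites (GCATGC) start at positions 2, 37, 90.
SphI cuts after base 5 of each site (before the last base), so after positions 6, 41, 94.
Combined cut positions: 6, 41, 94, 115, 140, 159.
Linear molecule, 6 cuts → 7 fragments:
  1–6 → 6 bp
  7–41 → 35 bp
  42–94 → 53 bp
  95–115 → 21 bp
  116–140 → 25 bp
  141–159 → 19 bp
  160–177 → 18 bp
Sorted largest to smallest: 53, 35, 25, 21, 19, 18, 6 bp.

53, 35, 25, 21, 19, 18, 6 bp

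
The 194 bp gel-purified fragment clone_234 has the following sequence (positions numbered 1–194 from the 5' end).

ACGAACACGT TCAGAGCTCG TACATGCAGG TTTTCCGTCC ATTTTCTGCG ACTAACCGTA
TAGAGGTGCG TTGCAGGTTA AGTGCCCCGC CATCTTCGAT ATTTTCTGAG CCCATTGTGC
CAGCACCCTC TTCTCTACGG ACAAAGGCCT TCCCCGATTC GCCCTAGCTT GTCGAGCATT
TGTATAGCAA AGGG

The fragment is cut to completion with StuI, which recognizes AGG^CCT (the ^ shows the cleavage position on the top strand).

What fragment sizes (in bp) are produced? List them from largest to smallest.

147, 47 bp

The StuI site (AGGCCT) starts at position 145.
StuI cuts after base 3 of each site, so after position 147.
Linear molecule, 1 cut → 2 fragments:
  1–147 → 147 bp
  148–194 → 47 bp
Sorted largest to smallest: 147, 47 bp.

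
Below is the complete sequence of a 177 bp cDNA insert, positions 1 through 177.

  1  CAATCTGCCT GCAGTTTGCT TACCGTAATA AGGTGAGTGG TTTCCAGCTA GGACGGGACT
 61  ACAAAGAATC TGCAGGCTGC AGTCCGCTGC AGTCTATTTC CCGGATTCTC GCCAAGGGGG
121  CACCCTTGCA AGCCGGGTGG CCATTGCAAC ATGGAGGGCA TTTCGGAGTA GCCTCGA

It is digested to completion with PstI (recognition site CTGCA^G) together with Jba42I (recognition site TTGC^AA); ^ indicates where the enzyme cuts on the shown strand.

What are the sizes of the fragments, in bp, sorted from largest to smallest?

PstI sites (CTGCAG) start at positions 9, 70, 77, 87.
PstI cuts after base 5 of each site (before the last base), so after positions 13, 74, 81, 91.
Jba42I sites (TTGCAA) start at positions 126, 144.
Jba42I cuts after base 4 of each site, so after positions 129, 147.
Combined cut positions: 13, 74, 81, 91, 129, 147.
Linear molecule, 6 cuts → 7 fragments:
  1–13 → 13 bp
  14–74 → 61 bp
  75–81 → 7 bp
  82–91 → 10 bp
  92–129 → 38 bp
  130–147 → 18 bp
  148–177 → 30 bp
Sorted largest to smallest: 61, 38, 30, 18, 13, 10, 7 bp.

61, 38, 30, 18, 13, 10, 7 bp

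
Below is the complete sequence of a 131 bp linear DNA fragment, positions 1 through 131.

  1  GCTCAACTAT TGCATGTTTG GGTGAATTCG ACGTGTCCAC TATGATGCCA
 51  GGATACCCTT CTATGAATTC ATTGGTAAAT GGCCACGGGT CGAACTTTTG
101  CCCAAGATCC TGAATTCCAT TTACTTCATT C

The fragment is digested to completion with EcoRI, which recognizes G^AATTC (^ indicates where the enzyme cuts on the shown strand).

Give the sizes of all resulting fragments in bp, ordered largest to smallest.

EcoRI sites (GAATTC) start at positions 24, 65, 112.
EcoRI cuts after the first base of each site, so after positions 24, 65, 112.
Linear molecule, 3 cuts → 4 fragments:
  1–24 → 24 bp
  25–65 → 41 bp
  66–112 → 47 bp
  113–131 → 19 bp
Sorted largest to smallest: 47, 41, 24, 19 bp.

47, 41, 24, 19 bp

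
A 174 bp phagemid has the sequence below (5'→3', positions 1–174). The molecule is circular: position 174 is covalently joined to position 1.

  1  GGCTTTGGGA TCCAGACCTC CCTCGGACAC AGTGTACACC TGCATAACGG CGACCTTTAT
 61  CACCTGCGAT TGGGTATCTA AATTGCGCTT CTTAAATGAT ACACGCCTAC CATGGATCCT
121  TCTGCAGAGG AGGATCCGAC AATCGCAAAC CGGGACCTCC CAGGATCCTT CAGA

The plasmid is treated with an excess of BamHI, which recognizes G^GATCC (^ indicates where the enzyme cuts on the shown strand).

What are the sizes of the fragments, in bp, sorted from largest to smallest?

BamHI sites (GGATCC) start at positions 8, 114, 132, 163.
BamHI cuts after the first base of each site, so after positions 8, 114, 132, 163.
Circular molecule, 4 cuts → 4 fragments:
  9–114 → 106 bp
  115–132 → 18 bp
  133–163 → 31 bp
  164–174 then 1–8 → 11 + 8 = 19 bp
Sorted largest to smallest: 106, 31, 19, 18 bp.

106, 31, 19, 18 bp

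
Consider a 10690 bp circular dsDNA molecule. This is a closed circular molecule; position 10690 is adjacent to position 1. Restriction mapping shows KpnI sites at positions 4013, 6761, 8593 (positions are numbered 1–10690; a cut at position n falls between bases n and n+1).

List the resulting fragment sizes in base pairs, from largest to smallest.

6110, 2748, 1832 bp

Circular molecule, 3 cuts → 3 fragments:
  6761 − 4013 = 2748 bp
  8593 − 6761 = 1832 bp
  wrap: 10690 − 8593 + 4013 = 6110 bp
Sorted largest to smallest: 6110, 2748, 1832 bp.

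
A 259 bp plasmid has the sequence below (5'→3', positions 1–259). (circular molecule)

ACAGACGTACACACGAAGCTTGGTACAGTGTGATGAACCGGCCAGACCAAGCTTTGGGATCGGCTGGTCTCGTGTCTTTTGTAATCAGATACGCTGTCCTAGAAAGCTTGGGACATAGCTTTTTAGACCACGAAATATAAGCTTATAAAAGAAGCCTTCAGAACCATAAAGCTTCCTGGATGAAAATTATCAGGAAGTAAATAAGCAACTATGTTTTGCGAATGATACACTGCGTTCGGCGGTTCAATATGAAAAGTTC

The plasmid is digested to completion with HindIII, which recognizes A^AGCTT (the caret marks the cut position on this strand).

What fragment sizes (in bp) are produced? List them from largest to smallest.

HindIII sites (AAGCTT) start at positions 16, 49, 104, 139, 169.
HindIII cuts after the first base of each site, so after positions 16, 49, 104, 139, 169.
Circular molecule, 5 cuts → 5 fragments:
  17–49 → 33 bp
  50–104 → 55 bp
  105–139 → 35 bp
  140–169 → 30 bp
  170–259 then 1–16 → 90 + 16 = 106 bp
Sorted largest to smallest: 106, 55, 35, 33, 30 bp.

106, 55, 35, 33, 30 bp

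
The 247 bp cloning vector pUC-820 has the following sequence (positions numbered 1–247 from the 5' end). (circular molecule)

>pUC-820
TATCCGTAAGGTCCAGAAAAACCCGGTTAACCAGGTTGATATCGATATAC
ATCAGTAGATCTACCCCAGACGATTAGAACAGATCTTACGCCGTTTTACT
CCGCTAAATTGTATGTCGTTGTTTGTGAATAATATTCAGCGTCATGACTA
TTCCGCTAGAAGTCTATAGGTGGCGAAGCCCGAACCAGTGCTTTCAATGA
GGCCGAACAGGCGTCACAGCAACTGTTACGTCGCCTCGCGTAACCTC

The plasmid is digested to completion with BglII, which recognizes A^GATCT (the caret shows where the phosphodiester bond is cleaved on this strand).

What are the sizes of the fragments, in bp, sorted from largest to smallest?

BglII sites (AGATCT) start at positions 57, 81.
BglII cuts after the first base of each site, so after positions 57, 81.
Circular molecule, 2 cuts → 2 fragments:
  58–81 → 24 bp
  82–247 then 1–57 → 166 + 57 = 223 bp
Sorted largest to smallest: 223, 24 bp.

223, 24 bp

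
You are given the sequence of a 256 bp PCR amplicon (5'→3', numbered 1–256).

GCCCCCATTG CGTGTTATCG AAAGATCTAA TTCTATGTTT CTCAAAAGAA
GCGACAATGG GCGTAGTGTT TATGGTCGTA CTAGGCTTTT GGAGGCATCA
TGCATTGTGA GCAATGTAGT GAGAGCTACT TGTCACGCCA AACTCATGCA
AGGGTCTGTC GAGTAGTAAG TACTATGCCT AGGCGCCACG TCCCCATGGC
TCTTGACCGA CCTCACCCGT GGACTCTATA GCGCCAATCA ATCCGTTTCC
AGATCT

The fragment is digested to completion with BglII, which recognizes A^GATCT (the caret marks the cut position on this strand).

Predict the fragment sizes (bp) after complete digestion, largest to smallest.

228, 23, 5 bp

BglII sites (AGATCT) start at positions 23, 251.
BglII cuts after the first base of each site, so after positions 23, 251.
Linear molecule, 2 cuts → 3 fragments:
  1–23 → 23 bp
  24–251 → 228 bp
  252–256 → 5 bp
Sorted largest to smallest: 228, 23, 5 bp.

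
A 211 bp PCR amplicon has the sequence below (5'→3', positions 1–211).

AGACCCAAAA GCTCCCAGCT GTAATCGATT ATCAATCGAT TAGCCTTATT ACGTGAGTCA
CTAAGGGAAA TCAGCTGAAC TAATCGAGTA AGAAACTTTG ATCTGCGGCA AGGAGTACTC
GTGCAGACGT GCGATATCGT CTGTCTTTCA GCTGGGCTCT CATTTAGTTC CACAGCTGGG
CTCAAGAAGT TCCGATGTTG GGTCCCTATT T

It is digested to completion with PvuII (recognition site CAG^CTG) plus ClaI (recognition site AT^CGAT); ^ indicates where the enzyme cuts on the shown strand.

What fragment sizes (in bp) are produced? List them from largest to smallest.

77, 38, 36, 24, 18, 11, 7 bp

PvuII sites (CAGCTG) start at positions 16, 72, 149, 173.
PvuII cuts after base 3 of each site, so after positions 18, 74, 151, 175.
ClaI sites (ATCGAT) start at positions 24, 35.
ClaI cuts after base 2 of each site, so after positions 25, 36.
Combined cut positions: 18, 25, 36, 74, 151, 175.
Linear molecule, 6 cuts → 7 fragments:
  1–18 → 18 bp
  19–25 → 7 bp
  26–36 → 11 bp
  37–74 → 38 bp
  75–151 → 77 bp
  152–175 → 24 bp
  176–211 → 36 bp
Sorted largest to smallest: 77, 38, 36, 24, 18, 11, 7 bp.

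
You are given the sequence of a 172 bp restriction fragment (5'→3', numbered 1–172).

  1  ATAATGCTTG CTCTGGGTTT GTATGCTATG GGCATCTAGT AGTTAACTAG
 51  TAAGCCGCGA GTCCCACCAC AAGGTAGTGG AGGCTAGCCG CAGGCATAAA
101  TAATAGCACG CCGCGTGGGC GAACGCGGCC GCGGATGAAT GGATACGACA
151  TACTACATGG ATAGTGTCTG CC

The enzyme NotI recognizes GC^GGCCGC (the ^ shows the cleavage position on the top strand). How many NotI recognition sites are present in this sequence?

1

GCGGCCGC occurs starting at position 125.
NotI cuts at 1 site.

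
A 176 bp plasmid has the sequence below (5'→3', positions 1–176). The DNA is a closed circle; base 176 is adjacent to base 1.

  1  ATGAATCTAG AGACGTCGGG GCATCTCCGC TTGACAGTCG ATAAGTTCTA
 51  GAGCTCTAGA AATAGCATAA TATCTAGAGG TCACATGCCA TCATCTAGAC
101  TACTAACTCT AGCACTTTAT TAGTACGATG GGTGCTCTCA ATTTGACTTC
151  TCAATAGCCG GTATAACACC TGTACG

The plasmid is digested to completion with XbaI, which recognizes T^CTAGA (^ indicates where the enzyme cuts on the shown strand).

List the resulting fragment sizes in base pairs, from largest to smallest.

XbaI sites (TCTAGA) start at positions 6, 47, 55, 73, 94.
XbaI cuts after the first base of each site, so after positions 6, 47, 55, 73, 94.
Circular molecule, 5 cuts → 5 fragments:
  7–47 → 41 bp
  48–55 → 8 bp
  56–73 → 18 bp
  74–94 → 21 bp
  95–176 then 1–6 → 82 + 6 = 88 bp
Sorted largest to smallest: 88, 41, 21, 18, 8 bp.

88, 41, 21, 18, 8 bp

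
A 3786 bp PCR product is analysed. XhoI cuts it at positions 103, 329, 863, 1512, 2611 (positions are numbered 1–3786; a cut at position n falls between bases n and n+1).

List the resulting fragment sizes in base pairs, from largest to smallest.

Linear molecule, 5 cuts → 6 fragments:
  103 − 0 = 103 bp
  329 − 103 = 226 bp
  863 − 329 = 534 bp
  1512 − 863 = 649 bp
  2611 − 1512 = 1099 bp
  3786 − 2611 = 1175 bp
Sorted largest to smallest: 1175, 1099, 649, 534, 226, 103 bp.

1175, 1099, 649, 534, 226, 103 bp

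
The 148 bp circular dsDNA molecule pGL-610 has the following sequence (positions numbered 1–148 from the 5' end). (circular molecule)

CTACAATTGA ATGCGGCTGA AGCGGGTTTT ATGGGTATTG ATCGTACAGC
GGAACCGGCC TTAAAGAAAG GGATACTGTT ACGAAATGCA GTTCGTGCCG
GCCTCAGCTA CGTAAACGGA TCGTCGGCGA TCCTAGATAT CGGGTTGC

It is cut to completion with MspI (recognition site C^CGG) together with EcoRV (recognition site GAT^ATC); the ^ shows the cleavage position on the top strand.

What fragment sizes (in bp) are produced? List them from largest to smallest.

65, 43, 40 bp

MspI sites (CCGG) start at positions 55, 98.
MspI cuts after the first base of each site, so after positions 55, 98.
The EcoRV site (GATATC) starts at position 136.
EcoRV cuts after base 3 of each site, so after position 138.
Combined cut positions: 55, 98, 138.
Circular molecule, 3 cuts → 3 fragments:
  56–98 → 43 bp
  99–138 → 40 bp
  139–148 then 1–55 → 10 + 55 = 65 bp
Sorted largest to smallest: 65, 43, 40 bp.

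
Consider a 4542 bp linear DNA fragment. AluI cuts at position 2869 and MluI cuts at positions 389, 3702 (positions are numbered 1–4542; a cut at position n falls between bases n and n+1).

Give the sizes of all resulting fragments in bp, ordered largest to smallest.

2480, 840, 833, 389 bp

Combined cut positions (sorted): 389, 2869, 3702.
Linear molecule, 3 cuts → 4 fragments:
  389 − 0 = 389 bp
  2869 − 389 = 2480 bp
  3702 − 2869 = 833 bp
  4542 − 3702 = 840 bp
Sorted largest to smallest: 2480, 840, 833, 389 bp.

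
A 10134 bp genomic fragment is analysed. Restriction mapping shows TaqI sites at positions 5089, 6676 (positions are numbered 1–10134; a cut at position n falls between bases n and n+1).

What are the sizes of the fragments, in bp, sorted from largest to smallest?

5089, 3458, 1587 bp

Linear molecule, 2 cuts → 3 fragments:
  5089 − 0 = 5089 bp
  6676 − 5089 = 1587 bp
  10134 − 6676 = 3458 bp
Sorted largest to smallest: 5089, 3458, 1587 bp.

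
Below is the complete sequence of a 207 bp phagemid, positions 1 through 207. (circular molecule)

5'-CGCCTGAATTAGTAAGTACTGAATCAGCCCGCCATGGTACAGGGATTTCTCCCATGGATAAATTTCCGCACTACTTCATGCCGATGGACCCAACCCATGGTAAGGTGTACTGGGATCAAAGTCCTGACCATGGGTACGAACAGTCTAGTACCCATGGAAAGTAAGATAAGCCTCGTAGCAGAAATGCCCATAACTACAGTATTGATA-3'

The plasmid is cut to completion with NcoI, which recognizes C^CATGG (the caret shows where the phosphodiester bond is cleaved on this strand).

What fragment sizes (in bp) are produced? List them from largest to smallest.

NcoI sites (CCATGG) start at positions 32, 52, 95, 128, 152.
NcoI cuts after the first base of each site, so after positions 32, 52, 95, 128, 152.
Circular molecule, 5 cuts → 5 fragments:
  33–52 → 20 bp
  53–95 → 43 bp
  96–128 → 33 bp
  129–152 → 24 bp
  153–207 then 1–32 → 55 + 32 = 87 bp
Sorted largest to smallest: 87, 43, 33, 24, 20 bp.

87, 43, 33, 24, 20 bp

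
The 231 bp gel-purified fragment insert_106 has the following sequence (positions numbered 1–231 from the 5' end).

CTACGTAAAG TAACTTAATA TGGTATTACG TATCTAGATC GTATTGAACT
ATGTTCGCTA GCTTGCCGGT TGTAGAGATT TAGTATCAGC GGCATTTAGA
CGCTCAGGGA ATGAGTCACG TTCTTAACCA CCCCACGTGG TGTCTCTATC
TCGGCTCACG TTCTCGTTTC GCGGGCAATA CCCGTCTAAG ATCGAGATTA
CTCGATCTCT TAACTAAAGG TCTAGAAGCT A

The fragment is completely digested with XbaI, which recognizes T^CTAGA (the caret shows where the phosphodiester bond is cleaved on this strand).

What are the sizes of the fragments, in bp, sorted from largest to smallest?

188, 33, 10 bp

XbaI sites (TCTAGA) start at positions 33, 221.
XbaI cuts after the first base of each site, so after positions 33, 221.
Linear molecule, 2 cuts → 3 fragments:
  1–33 → 33 bp
  34–221 → 188 bp
  222–231 → 10 bp
Sorted largest to smallest: 188, 33, 10 bp.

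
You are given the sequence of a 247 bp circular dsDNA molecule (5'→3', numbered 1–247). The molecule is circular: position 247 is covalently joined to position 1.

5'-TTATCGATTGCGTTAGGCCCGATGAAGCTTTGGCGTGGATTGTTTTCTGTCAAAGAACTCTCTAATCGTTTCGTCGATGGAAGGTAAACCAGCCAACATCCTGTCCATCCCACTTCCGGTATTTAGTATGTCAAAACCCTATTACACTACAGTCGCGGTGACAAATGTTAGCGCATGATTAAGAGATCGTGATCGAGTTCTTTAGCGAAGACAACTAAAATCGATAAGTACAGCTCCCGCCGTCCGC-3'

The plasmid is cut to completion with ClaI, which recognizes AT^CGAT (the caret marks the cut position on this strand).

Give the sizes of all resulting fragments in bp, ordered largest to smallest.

217, 30 bp

ClaI sites (ATCGAT) start at positions 3, 220.
ClaI cuts after base 2 of each site, so after positions 4, 221.
Circular molecule, 2 cuts → 2 fragments:
  5–221 → 217 bp
  222–247 then 1–4 → 26 + 4 = 30 bp
Sorted largest to smallest: 217, 30 bp.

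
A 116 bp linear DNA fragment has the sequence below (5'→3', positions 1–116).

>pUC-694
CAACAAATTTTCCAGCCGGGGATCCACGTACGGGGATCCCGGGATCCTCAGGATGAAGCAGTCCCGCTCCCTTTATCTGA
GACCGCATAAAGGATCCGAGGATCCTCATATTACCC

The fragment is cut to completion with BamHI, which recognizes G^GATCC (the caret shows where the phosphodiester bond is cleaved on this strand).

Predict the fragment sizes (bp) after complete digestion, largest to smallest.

50, 20, 16, 14, 8, 8 bp

BamHI sites (GGATCC) start at positions 20, 34, 42, 92, 100.
BamHI cuts after the first base of each site, so after positions 20, 34, 42, 92, 100.
Linear molecule, 5 cuts → 6 fragments:
  1–20 → 20 bp
  21–34 → 14 bp
  35–42 → 8 bp
  43–92 → 50 bp
  93–100 → 8 bp
  101–116 → 16 bp
Sorted largest to smallest: 50, 20, 16, 14, 8, 8 bp.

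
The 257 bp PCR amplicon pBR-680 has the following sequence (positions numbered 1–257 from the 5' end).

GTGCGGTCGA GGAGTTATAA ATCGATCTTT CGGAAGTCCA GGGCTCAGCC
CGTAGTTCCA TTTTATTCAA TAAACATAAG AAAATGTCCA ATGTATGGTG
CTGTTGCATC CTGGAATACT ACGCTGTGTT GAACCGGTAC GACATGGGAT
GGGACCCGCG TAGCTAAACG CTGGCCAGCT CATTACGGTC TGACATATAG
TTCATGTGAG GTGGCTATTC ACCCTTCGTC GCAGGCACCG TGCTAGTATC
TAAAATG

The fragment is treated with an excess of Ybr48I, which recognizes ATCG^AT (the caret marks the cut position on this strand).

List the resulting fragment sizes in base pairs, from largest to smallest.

The Ybr48I site (ATCGAT) starts at position 21.
Ybr48I cuts after base 4 of each site, so after position 24.
Linear molecule, 1 cut → 2 fragments:
  1–24 → 24 bp
  25–257 → 233 bp
Sorted largest to smallest: 233, 24 bp.

233, 24 bp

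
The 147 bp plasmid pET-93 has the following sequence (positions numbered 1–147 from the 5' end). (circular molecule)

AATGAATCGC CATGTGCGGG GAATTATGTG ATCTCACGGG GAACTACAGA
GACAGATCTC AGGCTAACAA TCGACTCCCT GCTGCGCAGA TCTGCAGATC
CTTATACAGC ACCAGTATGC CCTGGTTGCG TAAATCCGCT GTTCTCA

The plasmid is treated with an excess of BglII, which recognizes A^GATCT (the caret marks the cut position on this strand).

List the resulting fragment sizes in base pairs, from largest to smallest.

BglII sites (AGATCT) start at positions 54, 88.
BglII cuts after the first base of each site, so after positions 54, 88.
Circular molecule, 2 cuts → 2 fragments:
  55–88 → 34 bp
  89–147 then 1–54 → 59 + 54 = 113 bp
Sorted largest to smallest: 113, 34 bp.

113, 34 bp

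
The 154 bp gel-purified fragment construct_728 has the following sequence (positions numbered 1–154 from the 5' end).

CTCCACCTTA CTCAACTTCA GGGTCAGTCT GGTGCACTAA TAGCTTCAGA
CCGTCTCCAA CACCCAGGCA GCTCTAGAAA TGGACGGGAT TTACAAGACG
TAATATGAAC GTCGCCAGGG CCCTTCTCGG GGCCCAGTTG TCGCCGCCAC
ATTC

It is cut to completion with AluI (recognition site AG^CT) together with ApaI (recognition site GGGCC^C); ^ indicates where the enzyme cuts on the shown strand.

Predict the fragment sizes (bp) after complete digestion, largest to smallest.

51, 43, 28, 20, 12 bp

AluI sites (AGCT) start at positions 42, 70.
AluI cuts after base 2 of each site, so after positions 43, 71.
ApaI sites (GGGCCC) start at positions 118, 130.
ApaI cuts after base 5 of each site (before the last base), so after positions 122, 134.
Combined cut positions: 43, 71, 122, 134.
Linear molecule, 4 cuts → 5 fragments:
  1–43 → 43 bp
  44–71 → 28 bp
  72–122 → 51 bp
  123–134 → 12 bp
  135–154 → 20 bp
Sorted largest to smallest: 51, 43, 28, 20, 12 bp.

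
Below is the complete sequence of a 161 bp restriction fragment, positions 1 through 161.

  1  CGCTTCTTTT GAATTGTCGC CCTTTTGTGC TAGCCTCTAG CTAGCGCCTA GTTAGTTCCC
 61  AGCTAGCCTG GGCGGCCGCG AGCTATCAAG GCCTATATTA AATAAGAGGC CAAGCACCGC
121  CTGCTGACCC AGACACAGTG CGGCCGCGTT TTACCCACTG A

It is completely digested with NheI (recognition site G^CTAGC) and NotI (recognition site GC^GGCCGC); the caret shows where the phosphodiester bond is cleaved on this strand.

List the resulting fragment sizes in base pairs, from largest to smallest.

68, 29, 22, 20, 11, 11 bp

NheI sites (GCTAGC) start at positions 29, 40, 62.
NheI cuts after the first base of each site, so after positions 29, 40, 62.
NotI sites (GCGGCCGC) start at positions 72, 140.
NotI cuts after base 2 of each site, so after positions 73, 141.
Combined cut positions: 29, 40, 62, 73, 141.
Linear molecule, 5 cuts → 6 fragments:
  1–29 → 29 bp
  30–40 → 11 bp
  41–62 → 22 bp
  63–73 → 11 bp
  74–141 → 68 bp
  142–161 → 20 bp
Sorted largest to smallest: 68, 29, 22, 20, 11, 11 bp.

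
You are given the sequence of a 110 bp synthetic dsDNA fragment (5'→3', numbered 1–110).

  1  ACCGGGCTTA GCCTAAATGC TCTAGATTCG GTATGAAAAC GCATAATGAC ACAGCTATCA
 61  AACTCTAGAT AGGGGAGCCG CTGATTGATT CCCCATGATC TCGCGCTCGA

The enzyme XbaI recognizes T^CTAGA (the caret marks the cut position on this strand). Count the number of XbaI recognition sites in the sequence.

2

TCTAGA occurs starting at positions 21, 64.
XbaI cuts at 2 sites.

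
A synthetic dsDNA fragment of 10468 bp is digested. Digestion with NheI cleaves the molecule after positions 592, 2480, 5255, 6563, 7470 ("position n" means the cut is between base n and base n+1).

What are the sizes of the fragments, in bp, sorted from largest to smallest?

Linear molecule, 5 cuts → 6 fragments:
  592 − 0 = 592 bp
  2480 − 592 = 1888 bp
  5255 − 2480 = 2775 bp
  6563 − 5255 = 1308 bp
  7470 − 6563 = 907 bp
  10468 − 7470 = 2998 bp
Sorted largest to smallest: 2998, 2775, 1888, 1308, 907, 592 bp.

2998, 2775, 1888, 1308, 907, 592 bp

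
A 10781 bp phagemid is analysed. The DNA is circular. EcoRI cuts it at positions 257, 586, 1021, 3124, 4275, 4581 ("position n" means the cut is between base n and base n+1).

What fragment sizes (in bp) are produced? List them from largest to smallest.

6457, 2103, 1151, 435, 329, 306 bp

Circular molecule, 6 cuts → 6 fragments:
  586 − 257 = 329 bp
  1021 − 586 = 435 bp
  3124 − 1021 = 2103 bp
  4275 − 3124 = 1151 bp
  4581 − 4275 = 306 bp
  wrap: 10781 − 4581 + 257 = 6457 bp
Sorted largest to smallest: 6457, 2103, 1151, 435, 329, 306 bp.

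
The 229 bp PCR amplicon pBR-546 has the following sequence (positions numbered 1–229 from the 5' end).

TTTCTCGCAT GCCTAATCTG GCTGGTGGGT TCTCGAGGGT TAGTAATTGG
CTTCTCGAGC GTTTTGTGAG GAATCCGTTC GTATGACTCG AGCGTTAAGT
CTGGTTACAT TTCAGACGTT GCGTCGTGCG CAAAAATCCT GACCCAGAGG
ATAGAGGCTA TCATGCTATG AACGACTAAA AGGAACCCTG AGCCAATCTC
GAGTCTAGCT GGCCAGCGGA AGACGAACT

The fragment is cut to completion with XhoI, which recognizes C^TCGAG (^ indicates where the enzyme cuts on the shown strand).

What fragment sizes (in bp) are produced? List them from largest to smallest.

111, 33, 32, 31, 22 bp

XhoI sites (CTCGAG) start at positions 32, 54, 87, 198.
XhoI cuts after the first base of each site, so after positions 32, 54, 87, 198.
Linear molecule, 4 cuts → 5 fragments:
  1–32 → 32 bp
  33–54 → 22 bp
  55–87 → 33 bp
  88–198 → 111 bp
  199–229 → 31 bp
Sorted largest to smallest: 111, 33, 32, 31, 22 bp.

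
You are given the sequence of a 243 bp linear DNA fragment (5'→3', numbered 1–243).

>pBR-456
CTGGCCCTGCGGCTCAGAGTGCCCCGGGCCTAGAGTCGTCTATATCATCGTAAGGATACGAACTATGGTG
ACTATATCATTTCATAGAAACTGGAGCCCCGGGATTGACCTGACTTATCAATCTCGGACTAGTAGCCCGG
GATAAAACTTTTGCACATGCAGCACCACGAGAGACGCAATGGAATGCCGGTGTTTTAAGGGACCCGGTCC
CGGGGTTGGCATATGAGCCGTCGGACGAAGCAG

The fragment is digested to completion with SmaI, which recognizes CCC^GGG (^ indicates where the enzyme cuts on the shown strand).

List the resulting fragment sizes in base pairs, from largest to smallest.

SmaI sites (CCCGGG) start at positions 23, 98, 136, 209.
SmaI cuts after base 3 of each site, so after positions 25, 100, 138, 211.
Linear molecule, 4 cuts → 5 fragments:
  1–25 → 25 bp
  26–100 → 75 bp
  101–138 → 38 bp
  139–211 → 73 bp
  212–243 → 32 bp
Sorted largest to smallest: 75, 73, 38, 32, 25 bp.

75, 73, 38, 32, 25 bp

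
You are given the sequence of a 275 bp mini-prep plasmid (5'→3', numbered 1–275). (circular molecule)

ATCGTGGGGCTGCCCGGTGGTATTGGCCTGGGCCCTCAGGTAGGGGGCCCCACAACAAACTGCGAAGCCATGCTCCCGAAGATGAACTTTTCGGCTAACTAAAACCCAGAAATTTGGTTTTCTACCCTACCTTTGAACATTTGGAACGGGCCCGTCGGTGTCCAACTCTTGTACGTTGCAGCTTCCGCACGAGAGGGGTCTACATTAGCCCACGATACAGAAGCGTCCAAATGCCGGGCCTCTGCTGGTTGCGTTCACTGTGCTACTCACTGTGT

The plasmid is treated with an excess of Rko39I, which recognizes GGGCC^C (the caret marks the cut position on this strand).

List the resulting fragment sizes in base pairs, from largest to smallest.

157, 103, 15 bp

Rko39I sites (GGGCCC) start at positions 30, 45, 148.
Rko39I cuts after base 5 of each site (before the last base), so after positions 34, 49, 152.
Circular molecule, 3 cuts → 3 fragments:
  35–49 → 15 bp
  50–152 → 103 bp
  153–275 then 1–34 → 123 + 34 = 157 bp
Sorted largest to smallest: 157, 103, 15 bp.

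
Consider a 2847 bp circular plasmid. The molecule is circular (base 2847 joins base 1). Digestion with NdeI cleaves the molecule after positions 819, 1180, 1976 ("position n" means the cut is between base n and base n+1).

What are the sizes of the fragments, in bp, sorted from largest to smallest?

1690, 796, 361 bp

Circular molecule, 3 cuts → 3 fragments:
  1180 − 819 = 361 bp
  1976 − 1180 = 796 bp
  wrap: 2847 − 1976 + 819 = 1690 bp
Sorted largest to smallest: 1690, 796, 361 bp.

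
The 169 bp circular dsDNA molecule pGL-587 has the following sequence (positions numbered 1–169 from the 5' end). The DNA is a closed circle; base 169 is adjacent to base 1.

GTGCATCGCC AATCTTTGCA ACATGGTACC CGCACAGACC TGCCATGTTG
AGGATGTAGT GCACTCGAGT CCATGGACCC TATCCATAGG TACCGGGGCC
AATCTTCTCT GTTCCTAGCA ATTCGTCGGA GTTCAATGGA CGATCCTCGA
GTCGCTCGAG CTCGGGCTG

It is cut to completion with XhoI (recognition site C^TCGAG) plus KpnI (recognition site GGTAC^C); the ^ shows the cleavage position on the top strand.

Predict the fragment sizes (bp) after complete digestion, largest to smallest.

XhoI sites (CTCGAG) start at positions 64, 146, 155.
XhoI cuts after the first base of each site, so after positions 64, 146, 155.
KpnI sites (GGTACC) start at positions 25, 89.
KpnI cuts after base 5 of each site (before the last base), so after positions 29, 93.
Combined cut positions: 29, 64, 93, 146, 155.
Circular molecule, 5 cuts → 5 fragments:
  30–64 → 35 bp
  65–93 → 29 bp
  94–146 → 53 bp
  147–155 → 9 bp
  156–169 then 1–29 → 14 + 29 = 43 bp
Sorted largest to smallest: 53, 43, 35, 29, 9 bp.

53, 43, 35, 29, 9 bp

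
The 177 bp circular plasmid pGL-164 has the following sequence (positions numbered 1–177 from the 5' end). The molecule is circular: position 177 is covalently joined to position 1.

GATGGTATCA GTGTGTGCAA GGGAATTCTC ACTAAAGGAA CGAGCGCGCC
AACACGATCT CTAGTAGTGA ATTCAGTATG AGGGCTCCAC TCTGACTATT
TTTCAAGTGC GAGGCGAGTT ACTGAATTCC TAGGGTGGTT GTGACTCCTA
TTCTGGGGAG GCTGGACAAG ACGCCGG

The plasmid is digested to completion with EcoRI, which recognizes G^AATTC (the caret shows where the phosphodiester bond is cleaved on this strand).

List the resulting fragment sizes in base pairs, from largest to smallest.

EcoRI sites (GAATTC) start at positions 23, 69, 124.
EcoRI cuts after the first base of each site, so after positions 23, 69, 124.
Circular molecule, 3 cuts → 3 fragments:
  24–69 → 46 bp
  70–124 → 55 bp
  125–177 then 1–23 → 53 + 23 = 76 bp
Sorted largest to smallest: 76, 55, 46 bp.

76, 55, 46 bp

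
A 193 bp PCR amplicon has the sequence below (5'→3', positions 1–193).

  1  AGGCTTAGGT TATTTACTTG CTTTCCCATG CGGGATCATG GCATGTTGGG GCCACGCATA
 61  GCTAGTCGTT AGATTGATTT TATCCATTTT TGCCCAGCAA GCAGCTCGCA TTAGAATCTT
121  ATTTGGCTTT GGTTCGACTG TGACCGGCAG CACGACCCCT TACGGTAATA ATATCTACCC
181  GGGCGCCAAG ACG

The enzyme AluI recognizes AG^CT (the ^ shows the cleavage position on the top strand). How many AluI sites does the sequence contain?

2

AGCT occurs starting at positions 60, 103.
AluI cuts at 2 sites.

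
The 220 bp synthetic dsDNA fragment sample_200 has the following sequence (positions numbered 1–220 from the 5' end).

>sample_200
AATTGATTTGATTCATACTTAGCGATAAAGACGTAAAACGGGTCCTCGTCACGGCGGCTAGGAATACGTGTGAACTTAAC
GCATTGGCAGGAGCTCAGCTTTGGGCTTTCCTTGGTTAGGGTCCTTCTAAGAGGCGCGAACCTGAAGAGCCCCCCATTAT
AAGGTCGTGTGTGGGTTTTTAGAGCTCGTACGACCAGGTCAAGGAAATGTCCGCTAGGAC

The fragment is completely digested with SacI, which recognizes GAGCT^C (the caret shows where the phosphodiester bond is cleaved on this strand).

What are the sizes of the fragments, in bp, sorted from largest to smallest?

95, 91, 34 bp

SacI sites (GAGCTC) start at positions 91, 182.
SacI cuts after base 5 of each site (before the last base), so after positions 95, 186.
Linear molecule, 2 cuts → 3 fragments:
  1–95 → 95 bp
  96–186 → 91 bp
  187–220 → 34 bp
Sorted largest to smallest: 95, 91, 34 bp.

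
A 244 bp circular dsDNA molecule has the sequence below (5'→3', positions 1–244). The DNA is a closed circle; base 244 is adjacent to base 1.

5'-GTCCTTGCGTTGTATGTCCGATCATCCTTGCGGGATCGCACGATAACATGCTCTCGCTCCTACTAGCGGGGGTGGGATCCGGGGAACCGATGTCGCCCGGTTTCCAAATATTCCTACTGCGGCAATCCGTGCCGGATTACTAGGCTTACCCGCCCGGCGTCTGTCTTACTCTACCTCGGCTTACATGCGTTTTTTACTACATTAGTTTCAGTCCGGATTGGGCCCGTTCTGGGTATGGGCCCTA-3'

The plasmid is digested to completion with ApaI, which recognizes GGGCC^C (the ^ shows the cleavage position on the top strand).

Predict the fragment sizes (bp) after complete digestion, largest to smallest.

227, 17 bp

ApaI sites (GGGCCC) start at positions 220, 237.
ApaI cuts after base 5 of each site (before the last base), so after positions 224, 241.
Circular molecule, 2 cuts → 2 fragments:
  225–241 → 17 bp
  242–244 then 1–224 → 3 + 224 = 227 bp
Sorted largest to smallest: 227, 17 bp.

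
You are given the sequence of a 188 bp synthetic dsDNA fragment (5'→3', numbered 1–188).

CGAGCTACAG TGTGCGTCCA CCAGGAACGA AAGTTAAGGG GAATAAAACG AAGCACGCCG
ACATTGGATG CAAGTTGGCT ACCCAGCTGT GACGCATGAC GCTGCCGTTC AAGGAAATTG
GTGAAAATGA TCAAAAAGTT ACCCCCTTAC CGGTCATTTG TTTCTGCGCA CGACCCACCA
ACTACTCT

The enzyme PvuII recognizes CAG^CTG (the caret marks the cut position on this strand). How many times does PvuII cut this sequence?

1

CAGCTG occurs starting at position 84.
PvuII cuts at 1 site.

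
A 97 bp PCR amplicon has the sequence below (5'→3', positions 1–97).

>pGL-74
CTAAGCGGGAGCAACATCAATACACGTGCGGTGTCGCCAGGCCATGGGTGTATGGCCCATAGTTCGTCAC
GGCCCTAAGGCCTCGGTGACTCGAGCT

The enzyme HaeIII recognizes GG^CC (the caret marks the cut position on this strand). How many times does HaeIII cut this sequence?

4

GGCC occurs starting at positions 40, 54, 71, 79.
HaeIII cuts at 4 sites.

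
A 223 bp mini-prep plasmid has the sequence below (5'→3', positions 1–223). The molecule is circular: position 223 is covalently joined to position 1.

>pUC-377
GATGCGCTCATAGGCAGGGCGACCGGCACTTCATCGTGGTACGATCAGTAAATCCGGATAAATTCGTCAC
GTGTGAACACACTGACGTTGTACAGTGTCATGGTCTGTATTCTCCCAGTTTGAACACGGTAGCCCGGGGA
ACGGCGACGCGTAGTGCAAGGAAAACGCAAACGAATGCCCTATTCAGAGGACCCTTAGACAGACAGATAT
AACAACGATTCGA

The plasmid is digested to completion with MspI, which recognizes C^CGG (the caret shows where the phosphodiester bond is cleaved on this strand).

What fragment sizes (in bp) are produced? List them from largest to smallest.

112, 80, 31 bp

MspI sites (CCGG) start at positions 23, 54, 134.
MspI cuts after the first base of each site, so after positions 23, 54, 134.
Circular molecule, 3 cuts → 3 fragments:
  24–54 → 31 bp
  55–134 → 80 bp
  135–223 then 1–23 → 89 + 23 = 112 bp
Sorted largest to smallest: 112, 80, 31 bp.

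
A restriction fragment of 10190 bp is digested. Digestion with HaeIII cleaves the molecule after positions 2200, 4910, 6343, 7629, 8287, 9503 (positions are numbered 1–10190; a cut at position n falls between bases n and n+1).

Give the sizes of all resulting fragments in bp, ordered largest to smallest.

Linear molecule, 6 cuts → 7 fragments:
  2200 − 0 = 2200 bp
  4910 − 2200 = 2710 bp
  6343 − 4910 = 1433 bp
  7629 − 6343 = 1286 bp
  8287 − 7629 = 658 bp
  9503 − 8287 = 1216 bp
  10190 − 9503 = 687 bp
Sorted largest to smallest: 2710, 2200, 1433, 1286, 1216, 687, 658 bp.

2710, 2200, 1433, 1286, 1216, 687, 658 bp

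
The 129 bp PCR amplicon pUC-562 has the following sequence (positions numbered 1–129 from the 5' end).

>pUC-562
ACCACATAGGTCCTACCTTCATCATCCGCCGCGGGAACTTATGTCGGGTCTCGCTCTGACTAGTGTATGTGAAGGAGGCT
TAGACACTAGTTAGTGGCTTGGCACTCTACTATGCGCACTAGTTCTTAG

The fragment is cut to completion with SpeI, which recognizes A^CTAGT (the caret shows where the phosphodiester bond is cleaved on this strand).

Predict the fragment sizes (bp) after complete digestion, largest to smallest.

SpeI sites (ACTAGT) start at positions 59, 86, 118.
SpeI cuts after the first base of each site, so after positions 59, 86, 118.
Linear molecule, 3 cuts → 4 fragments:
  1–59 → 59 bp
  60–86 → 27 bp
  87–118 → 32 bp
  119–129 → 11 bp
Sorted largest to smallest: 59, 32, 27, 11 bp.

59, 32, 27, 11 bp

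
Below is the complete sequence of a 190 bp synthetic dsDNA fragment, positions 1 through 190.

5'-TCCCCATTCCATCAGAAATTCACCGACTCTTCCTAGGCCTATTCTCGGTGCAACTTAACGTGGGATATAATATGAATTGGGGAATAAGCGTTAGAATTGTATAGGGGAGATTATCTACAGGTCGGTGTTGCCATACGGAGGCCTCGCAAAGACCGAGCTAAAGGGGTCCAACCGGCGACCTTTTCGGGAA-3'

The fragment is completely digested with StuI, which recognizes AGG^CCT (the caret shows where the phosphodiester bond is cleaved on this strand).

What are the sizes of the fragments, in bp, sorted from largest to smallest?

104, 49, 37 bp

StuI sites (AGGCCT) start at positions 35, 139.
StuI cuts after base 3 of each site, so after positions 37, 141.
Linear molecule, 2 cuts → 3 fragments:
  1–37 → 37 bp
  38–141 → 104 bp
  142–190 → 49 bp
Sorted largest to smallest: 104, 49, 37 bp.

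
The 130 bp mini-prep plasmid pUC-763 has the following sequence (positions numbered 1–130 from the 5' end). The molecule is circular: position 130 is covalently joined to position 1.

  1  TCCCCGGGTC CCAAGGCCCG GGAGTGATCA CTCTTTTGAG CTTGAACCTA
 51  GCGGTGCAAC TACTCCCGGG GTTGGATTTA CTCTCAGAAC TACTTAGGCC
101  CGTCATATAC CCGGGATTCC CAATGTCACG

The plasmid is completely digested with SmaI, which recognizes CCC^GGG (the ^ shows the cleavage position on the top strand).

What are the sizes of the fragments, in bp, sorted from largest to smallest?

SmaI sites (CCCGGG) start at positions 3, 17, 65, 110.
SmaI cuts after base 3 of each site, so after positions 5, 19, 67, 112.
Circular molecule, 4 cuts → 4 fragments:
  6–19 → 14 bp
  20–67 → 48 bp
  68–112 → 45 bp
  113–130 then 1–5 → 18 + 5 = 23 bp
Sorted largest to smallest: 48, 45, 23, 14 bp.

48, 45, 23, 14 bp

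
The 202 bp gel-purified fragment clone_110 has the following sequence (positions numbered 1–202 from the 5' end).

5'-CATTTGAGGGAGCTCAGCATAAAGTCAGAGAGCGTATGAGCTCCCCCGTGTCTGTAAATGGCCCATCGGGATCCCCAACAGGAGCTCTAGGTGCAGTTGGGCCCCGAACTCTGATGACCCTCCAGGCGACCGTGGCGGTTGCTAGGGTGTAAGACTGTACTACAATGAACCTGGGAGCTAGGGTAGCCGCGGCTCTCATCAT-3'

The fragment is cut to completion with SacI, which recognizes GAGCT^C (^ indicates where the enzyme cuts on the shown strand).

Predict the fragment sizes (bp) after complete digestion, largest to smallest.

SacI sites (GAGCTC) start at positions 10, 38, 82.
SacI cuts after base 5 of each site (before the last base), so after positions 14, 42, 86.
Linear molecule, 3 cuts → 4 fragments:
  1–14 → 14 bp
  15–42 → 28 bp
  43–86 → 44 bp
  87–202 → 116 bp
Sorted largest to smallest: 116, 44, 28, 14 bp.

116, 44, 28, 14 bp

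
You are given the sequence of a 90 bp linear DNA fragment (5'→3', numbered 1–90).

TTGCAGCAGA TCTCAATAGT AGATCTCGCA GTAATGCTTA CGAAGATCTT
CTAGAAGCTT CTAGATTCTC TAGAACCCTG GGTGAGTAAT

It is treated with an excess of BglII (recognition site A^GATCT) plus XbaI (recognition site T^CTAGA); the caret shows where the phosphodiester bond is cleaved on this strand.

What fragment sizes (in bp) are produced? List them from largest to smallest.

23, 21, 13, 10, 9, 8, 6 bp

BglII sites (AGATCT) start at positions 8, 21, 44.
BglII cuts after the first base of each site, so after positions 8, 21, 44.
XbaI sites (TCTAGA) start at positions 50, 60, 69.
XbaI cuts after the first base of each site, so after positions 50, 60, 69.
Combined cut positions: 8, 21, 44, 50, 60, 69.
Linear molecule, 6 cuts → 7 fragments:
  1–8 → 8 bp
  9–21 → 13 bp
  22–44 → 23 bp
  45–50 → 6 bp
  51–60 → 10 bp
  61–69 → 9 bp
  70–90 → 21 bp
Sorted largest to smallest: 23, 21, 13, 10, 9, 8, 6 bp.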